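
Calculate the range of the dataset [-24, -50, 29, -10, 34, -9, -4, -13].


Maximum value: 34
Minimum value: -50
Range = 34 - (-50) = 84
Final answer: 84


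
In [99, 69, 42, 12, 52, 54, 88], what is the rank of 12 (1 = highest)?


Sort descending: [99, 88, 69, 54, 52, 42, 12]
Find 12 in the sorted list.
12 is at position 7.
Final answer: 7


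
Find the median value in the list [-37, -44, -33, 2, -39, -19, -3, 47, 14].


First, sort the list: [-44, -39, -37, -33, -19, -3, 2, 14, 47]
The list has 9 elements (odd count).
The middle index is 4 (0-based), and the element there is -19.
Final answer: -19


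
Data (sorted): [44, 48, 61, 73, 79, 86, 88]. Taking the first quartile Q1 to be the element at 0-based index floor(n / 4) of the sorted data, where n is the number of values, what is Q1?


The list has n = 7 elements.
Q1 index = floor(7 / 4) = floor(1.75) = 1
Counting from index 0 in the sorted data, the element at index 1 is 48.
Final answer: 48


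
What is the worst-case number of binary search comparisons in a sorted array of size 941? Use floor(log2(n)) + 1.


Binary search halves the search space each step.
Maximum comparisons = floor(log2(941)) + 1
log2(941) = 9.8781
floor(log2(941)) = 9, so 9 + 1 = 10
Final answer: 10


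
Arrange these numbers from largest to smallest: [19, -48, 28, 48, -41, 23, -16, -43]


Original list: [19, -48, 28, 48, -41, 23, -16, -43]
Repeatedly take the largest remaining element:
  Remaining [19, -48, 28, 48, -41, 23, -16, -43] -> largest is 48
  Remaining [19, -48, 28, -41, 23, -16, -43] -> largest is 28
  Remaining [19, -48, -41, 23, -16, -43] -> largest is 23
  Remaining [19, -48, -41, -16, -43] -> largest is 19
  Remaining [-48, -41, -16, -43] -> largest is -16
  Remaining [-48, -41, -43] -> largest is -41
  Remaining [-48, -43] -> largest is -43
  Remaining [-48] -> largest is -48
Collecting the picks in order gives the descending list.
Final answer: [48, 28, 23, 19, -16, -41, -43, -48]


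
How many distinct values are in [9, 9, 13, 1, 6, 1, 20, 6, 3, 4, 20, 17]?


List all unique values:
Distinct values: [1, 3, 4, 6, 9, 13, 17, 20]
Count = 8
Final answer: 8


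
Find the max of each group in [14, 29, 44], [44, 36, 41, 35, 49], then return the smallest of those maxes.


Find max of each group:
  Group 1: [14, 29, 44] -> max = 44
  Group 2: [44, 36, 41, 35, 49] -> max = 49
Maxes: [44, 49]
Minimum of maxes = 44
Final answer: 44


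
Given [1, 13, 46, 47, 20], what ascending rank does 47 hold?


Sort ascending: [1, 13, 20, 46, 47]
Find 47 in the sorted list.
47 is at position 5 (1-indexed).
Final answer: 5


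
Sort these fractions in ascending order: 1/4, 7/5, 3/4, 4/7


Convert to decimal for comparison:
  1/4 = 0.25
  7/5 = 1.4
  3/4 = 0.75
  4/7 = 0.5714
Decimals in increasing order: 0.25 < 0.5714 < 0.75 < 1.4
Writing each back as its fraction gives the sorted order.
Final answer: 1/4, 4/7, 3/4, 7/5


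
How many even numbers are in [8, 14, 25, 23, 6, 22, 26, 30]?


Check each element:
  8 is even
  14 is even
  25 is odd
  23 is odd
  6 is even
  22 is even
  26 is even
  30 is even
Evens: [8, 14, 6, 22, 26, 30]
Count of evens = 6
Final answer: 6


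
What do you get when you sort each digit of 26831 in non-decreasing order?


The number 26831 has digits: 2, 6, 8, 3, 1
Sorted: 1, 2, 3, 6, 8
Joining the sorted digits gives the result.
Final answer: 12368


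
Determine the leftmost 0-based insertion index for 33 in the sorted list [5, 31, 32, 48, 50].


List is sorted: [5, 31, 32, 48, 50]
We need the leftmost position where 33 can be inserted, i.e. the first index whose element is >= 33 (or the end of the list if none is).
Binary search with low=0, high=5 (0-based indices):
  low=0, high=5, mid=2: a[2]=32 < 33, so low = 3
  low=3, high=5, mid=4: a[4]=50 >= 33, so high = 4
  low=3, high=4, mid=3: a[3]=48 >= 33, so high = 3
Now low = high = 3, so the insertion index is 3.
Final answer: 3


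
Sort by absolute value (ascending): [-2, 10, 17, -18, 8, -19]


Compute absolute values:
  |-2| = 2
  |10| = 10
  |17| = 17
  |-18| = 18
  |8| = 8
  |-19| = 19
Absolute values in increasing order: 2 < 8 < 10 < 17 < 18 < 19
Listing the original numbers in that order gives the answer.
Final answer: [-2, 8, 10, 17, -18, -19]


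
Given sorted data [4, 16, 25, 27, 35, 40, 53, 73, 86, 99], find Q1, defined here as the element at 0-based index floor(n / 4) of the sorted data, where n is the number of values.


The list has n = 10 elements.
Q1 index = floor(10 / 4) = floor(2.5) = 2
Counting from index 0 in the sorted data, the element at index 2 is 25.
Final answer: 25


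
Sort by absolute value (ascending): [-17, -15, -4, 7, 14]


Compute absolute values:
  |-17| = 17
  |-15| = 15
  |-4| = 4
  |7| = 7
  |14| = 14
Absolute values in increasing order: 4 < 7 < 14 < 15 < 17
Listing the original numbers in that order gives the answer.
Final answer: [-4, 7, 14, -15, -17]


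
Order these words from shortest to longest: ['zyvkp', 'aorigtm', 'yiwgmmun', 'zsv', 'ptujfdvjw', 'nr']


Compute lengths:
  'zyvkp' has length 5
  'aorigtm' has length 7
  'yiwgmmun' has length 8
  'zsv' has length 3
  'ptujfdvjw' has length 9
  'nr' has length 2
Lengths in increasing order: 2 < 3 < 5 < 7 < 8 < 9
Listing the words in that order gives the answer.
Final answer: ['nr', 'zsv', 'zyvkp', 'aorigtm', 'yiwgmmun', 'ptujfdvjw']


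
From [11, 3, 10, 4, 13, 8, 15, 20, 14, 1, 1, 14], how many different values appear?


List all unique values:
Distinct values: [1, 3, 4, 8, 10, 11, 13, 14, 15, 20]
Count = 10
Final answer: 10


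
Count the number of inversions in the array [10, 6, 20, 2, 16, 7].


For each element, count the later elements that are smaller than it:
  10 (index 0): smaller elements after it = [6, 2, 7] -> 3
  6 (index 1): smaller elements after it = [2] -> 1
  20 (index 2): smaller elements after it = [2, 16, 7] -> 3
  2 (index 3): smaller elements after it = [] -> 0
  16 (index 4): smaller elements after it = [7] -> 1
Total inversions = 3 + 1 + 3 + 0 + 1 = 8
Final answer: 8


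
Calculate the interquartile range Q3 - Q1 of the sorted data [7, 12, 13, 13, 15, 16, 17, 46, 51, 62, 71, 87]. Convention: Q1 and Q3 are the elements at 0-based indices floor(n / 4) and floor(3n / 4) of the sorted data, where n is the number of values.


The data has n = 12 elements.
Q1 index = floor(12 / 4) = floor(3) = 3; Q3 index = floor(3 * 12 / 4) = floor(9) = 9
Q1 = element at index 3 = 13
Q3 = element at index 9 = 62
IQR = 62 - 13 = 49
Final answer: 49


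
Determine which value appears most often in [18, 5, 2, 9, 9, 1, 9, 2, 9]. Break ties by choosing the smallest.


Count the frequency of each value:
  1 appears 1 time(s)
  2 appears 2 time(s)
  5 appears 1 time(s)
  9 appears 4 time(s)
  18 appears 1 time(s)
Maximum frequency is 4.
Only 9 reaches that frequency, so it is the mode.
Final answer: 9


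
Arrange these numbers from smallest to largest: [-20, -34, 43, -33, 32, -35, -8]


Original list: [-20, -34, 43, -33, 32, -35, -8]
Repeatedly take the smallest remaining element:
  Remaining [-20, -34, 43, -33, 32, -35, -8] -> smallest is -35
  Remaining [-20, -34, 43, -33, 32, -8] -> smallest is -34
  Remaining [-20, 43, -33, 32, -8] -> smallest is -33
  Remaining [-20, 43, 32, -8] -> smallest is -20
  Remaining [43, 32, -8] -> smallest is -8
  Remaining [43, 32] -> smallest is 32
  Remaining [43] -> smallest is 43
Collecting the picks in order gives the sorted list.
Final answer: [-35, -34, -33, -20, -8, 32, 43]


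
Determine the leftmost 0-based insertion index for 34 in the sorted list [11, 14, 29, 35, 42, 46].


List is sorted: [11, 14, 29, 35, 42, 46]
We need the leftmost position where 34 can be inserted, i.e. the first index whose element is >= 34 (or the end of the list if none is).
Binary search with low=0, high=6 (0-based indices):
  low=0, high=6, mid=3: a[3]=35 >= 34, so high = 3
  low=0, high=3, mid=1: a[1]=14 < 34, so low = 2
  low=2, high=3, mid=2: a[2]=29 < 34, so low = 3
Now low = high = 3, so the insertion index is 3.
Final answer: 3


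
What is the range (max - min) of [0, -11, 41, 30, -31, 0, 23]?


Maximum value: 41
Minimum value: -31
Range = 41 - (-31) = 72
Final answer: 72


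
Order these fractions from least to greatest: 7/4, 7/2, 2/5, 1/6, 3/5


Convert to decimal for comparison:
  7/4 = 1.75
  7/2 = 3.5
  2/5 = 0.4
  1/6 = 0.1667
  3/5 = 0.6
Decimals in increasing order: 0.1667 < 0.4 < 0.6 < 1.75 < 3.5
Writing each back as its fraction gives the sorted order.
Final answer: 1/6, 2/5, 3/5, 7/4, 7/2


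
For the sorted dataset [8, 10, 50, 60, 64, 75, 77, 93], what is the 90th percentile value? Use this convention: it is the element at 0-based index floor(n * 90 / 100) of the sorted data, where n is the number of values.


The dataset has n = 8 elements.
Index = floor(8 * 90 / 100) = floor(720 / 100) = floor(7.2) = 7
Counting from index 0 in the sorted data, the element at index 7 is 93.
Final answer: 93


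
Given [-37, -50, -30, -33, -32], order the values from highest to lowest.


Original list: [-37, -50, -30, -33, -32]
Repeatedly take the largest remaining element:
  Remaining [-37, -50, -30, -33, -32] -> largest is -30
  Remaining [-37, -50, -33, -32] -> largest is -32
  Remaining [-37, -50, -33] -> largest is -33
  Remaining [-37, -50] -> largest is -37
  Remaining [-50] -> largest is -50
Collecting the picks in order gives the descending list.
Final answer: [-30, -32, -33, -37, -50]


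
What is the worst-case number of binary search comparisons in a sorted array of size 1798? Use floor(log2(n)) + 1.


Binary search halves the search space each step.
Maximum comparisons = floor(log2(1798)) + 1
log2(1798) = 10.8122
floor(log2(1798)) = 10, so 10 + 1 = 11
Final answer: 11


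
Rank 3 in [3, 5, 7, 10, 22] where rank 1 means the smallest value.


Sort ascending: [3, 5, 7, 10, 22]
Find 3 in the sorted list.
3 is at position 1 (1-indexed).
Final answer: 1


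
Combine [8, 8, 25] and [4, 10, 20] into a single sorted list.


List A: [8, 8, 25]
List B: [4, 10, 20]
Repeatedly compare the front elements and take the smaller:
  8 vs 4 -> take 4
  8 vs 10 -> take 8
  8 vs 10 -> take 8
  25 vs 10 -> take 10
  25 vs 20 -> take 20
  B is exhausted; append the rest of A: [25]
Final answer: [4, 8, 8, 10, 20, 25]


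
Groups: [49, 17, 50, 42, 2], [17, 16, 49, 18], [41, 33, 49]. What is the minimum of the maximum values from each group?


Find max of each group:
  Group 1: [49, 17, 50, 42, 2] -> max = 50
  Group 2: [17, 16, 49, 18] -> max = 49
  Group 3: [41, 33, 49] -> max = 49
Maxes: [50, 49, 49]
Minimum of maxes = 49
Final answer: 49


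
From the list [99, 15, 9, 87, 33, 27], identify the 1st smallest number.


Sort ascending: [9, 15, 27, 33, 87, 99]
The 1st element (1-indexed) is at index 0.
Value = 9
Final answer: 9


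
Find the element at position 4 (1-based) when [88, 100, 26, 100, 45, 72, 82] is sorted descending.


Sort descending: [100, 100, 88, 82, 72, 45, 26]
The 4th element (1-indexed) is at index 3.
Value = 82
Final answer: 82


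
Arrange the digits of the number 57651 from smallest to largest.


The number 57651 has digits: 5, 7, 6, 5, 1
Sorted: 1, 5, 5, 6, 7
Joining the sorted digits gives the result.
Final answer: 15567


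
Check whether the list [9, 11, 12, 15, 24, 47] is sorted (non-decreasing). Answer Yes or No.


Check consecutive pairs:
  9 <= 11? True
  11 <= 12? True
  12 <= 15? True
  15 <= 24? True
  24 <= 47? True
Every consecutive pair is in order, so the list is non-decreasing.
Final answer: Yes


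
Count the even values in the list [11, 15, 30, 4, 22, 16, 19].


Check each element:
  11 is odd
  15 is odd
  30 is even
  4 is even
  22 is even
  16 is even
  19 is odd
Evens: [30, 4, 22, 16]
Count of evens = 4
Final answer: 4


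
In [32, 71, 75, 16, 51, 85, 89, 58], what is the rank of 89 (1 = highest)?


Sort descending: [89, 85, 75, 71, 58, 51, 32, 16]
Find 89 in the sorted list.
89 is at position 1.
Final answer: 1


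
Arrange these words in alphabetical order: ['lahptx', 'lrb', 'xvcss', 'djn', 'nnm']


Compare strings character by character (the first differing letter decides):
  'djn' < 'lahptx' since 'd' < 'l' at position 1
  'lahptx' < 'lrb' since 'a' < 'r' at position 2
  'lrb' < 'nnm' since 'l' < 'n' at position 1
  'nnm' < 'xvcss' since 'n' < 'x' at position 1
Chaining these comparisons gives the alphabetical order.
Final answer: ['djn', 'lahptx', 'lrb', 'nnm', 'xvcss']


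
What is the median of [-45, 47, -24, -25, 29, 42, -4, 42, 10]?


First, sort the list: [-45, -25, -24, -4, 10, 29, 42, 42, 47]
The list has 9 elements (odd count).
The middle index is 4 (0-based), and the element there is 10.
Final answer: 10


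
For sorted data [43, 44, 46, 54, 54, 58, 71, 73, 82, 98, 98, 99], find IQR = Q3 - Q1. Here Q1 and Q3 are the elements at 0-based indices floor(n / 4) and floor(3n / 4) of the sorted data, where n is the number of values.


The data has n = 12 elements.
Q1 index = floor(12 / 4) = floor(3) = 3; Q3 index = floor(3 * 12 / 4) = floor(9) = 9
Q1 = element at index 3 = 54
Q3 = element at index 9 = 98
IQR = 98 - 54 = 44
Final answer: 44


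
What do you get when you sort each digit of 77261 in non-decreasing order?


The number 77261 has digits: 7, 7, 2, 6, 1
Sorted: 1, 2, 6, 7, 7
Joining the sorted digits gives the result.
Final answer: 12677


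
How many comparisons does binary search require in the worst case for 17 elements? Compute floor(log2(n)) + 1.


Binary search halves the search space each step.
Maximum comparisons = floor(log2(17)) + 1
log2(17) = 4.0875
floor(log2(17)) = 4, so 4 + 1 = 5
Final answer: 5


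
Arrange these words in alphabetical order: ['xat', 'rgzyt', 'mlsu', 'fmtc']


Compare strings character by character (the first differing letter decides):
  'fmtc' < 'mlsu' since 'f' < 'm' at position 1
  'mlsu' < 'rgzyt' since 'm' < 'r' at position 1
  'rgzyt' < 'xat' since 'r' < 'x' at position 1
Chaining these comparisons gives the alphabetical order.
Final answer: ['fmtc', 'mlsu', 'rgzyt', 'xat']


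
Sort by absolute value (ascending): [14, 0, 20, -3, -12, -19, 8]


Compute absolute values:
  |14| = 14
  |0| = 0
  |20| = 20
  |-3| = 3
  |-12| = 12
  |-19| = 19
  |8| = 8
Absolute values in increasing order: 0 < 3 < 8 < 12 < 14 < 19 < 20
Listing the original numbers in that order gives the answer.
Final answer: [0, -3, 8, -12, 14, -19, 20]


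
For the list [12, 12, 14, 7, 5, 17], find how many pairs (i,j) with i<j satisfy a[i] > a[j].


For each element, count the later elements that are smaller than it:
  12 (index 0): smaller elements after it = [7, 5] -> 2
  12 (index 1): smaller elements after it = [7, 5] -> 2
  14 (index 2): smaller elements after it = [7, 5] -> 2
  7 (index 3): smaller elements after it = [5] -> 1
  5 (index 4): smaller elements after it = [] -> 0
Total inversions = 2 + 2 + 2 + 1 + 0 = 7
Final answer: 7


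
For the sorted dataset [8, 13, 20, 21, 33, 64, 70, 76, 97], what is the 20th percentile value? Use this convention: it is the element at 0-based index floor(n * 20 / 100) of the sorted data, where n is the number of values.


The dataset has n = 9 elements.
Index = floor(9 * 20 / 100) = floor(180 / 100) = floor(1.8) = 1
Counting from index 0 in the sorted data, the element at index 1 is 13.
Final answer: 13


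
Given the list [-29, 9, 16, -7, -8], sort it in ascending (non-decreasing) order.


Original list: [-29, 9, 16, -7, -8]
Repeatedly take the smallest remaining element:
  Remaining [-29, 9, 16, -7, -8] -> smallest is -29
  Remaining [9, 16, -7, -8] -> smallest is -8
  Remaining [9, 16, -7] -> smallest is -7
  Remaining [9, 16] -> smallest is 9
  Remaining [16] -> smallest is 16
Collecting the picks in order gives the sorted list.
Final answer: [-29, -8, -7, 9, 16]


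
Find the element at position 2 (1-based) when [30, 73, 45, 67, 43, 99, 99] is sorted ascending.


Sort ascending: [30, 43, 45, 67, 73, 99, 99]
The 2nd element (1-indexed) is at index 1.
Value = 43
Final answer: 43


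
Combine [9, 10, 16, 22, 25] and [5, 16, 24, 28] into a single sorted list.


List A: [9, 10, 16, 22, 25]
List B: [5, 16, 24, 28]
Repeatedly compare the front elements and take the smaller:
  9 vs 5 -> take 5
  9 vs 16 -> take 9
  10 vs 16 -> take 10
  16 vs 16 -> take 16
  22 vs 16 -> take 16
  22 vs 24 -> take 22
  25 vs 24 -> take 24
  25 vs 28 -> take 25
  A is exhausted; append the rest of B: [28]
Final answer: [5, 9, 10, 16, 16, 22, 24, 25, 28]


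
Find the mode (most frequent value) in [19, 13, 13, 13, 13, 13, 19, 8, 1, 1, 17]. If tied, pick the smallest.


Count the frequency of each value:
  1 appears 2 time(s)
  8 appears 1 time(s)
  13 appears 5 time(s)
  17 appears 1 time(s)
  19 appears 2 time(s)
Maximum frequency is 5.
Only 13 reaches that frequency, so it is the mode.
Final answer: 13


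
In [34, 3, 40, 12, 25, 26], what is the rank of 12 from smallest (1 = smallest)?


Sort ascending: [3, 12, 25, 26, 34, 40]
Find 12 in the sorted list.
12 is at position 2 (1-indexed).
Final answer: 2


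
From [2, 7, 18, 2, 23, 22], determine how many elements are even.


Check each element:
  2 is even
  7 is odd
  18 is even
  2 is even
  23 is odd
  22 is even
Evens: [2, 18, 2, 22]
Count of evens = 4
Final answer: 4


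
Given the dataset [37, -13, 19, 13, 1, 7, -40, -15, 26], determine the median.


First, sort the list: [-40, -15, -13, 1, 7, 13, 19, 26, 37]
The list has 9 elements (odd count).
The middle index is 4 (0-based), and the element there is 7.
Final answer: 7


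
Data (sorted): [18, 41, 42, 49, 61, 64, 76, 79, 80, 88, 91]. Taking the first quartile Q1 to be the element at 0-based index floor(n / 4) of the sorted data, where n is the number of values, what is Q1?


The list has n = 11 elements.
Q1 index = floor(11 / 4) = floor(2.75) = 2
Counting from index 0 in the sorted data, the element at index 2 is 42.
Final answer: 42


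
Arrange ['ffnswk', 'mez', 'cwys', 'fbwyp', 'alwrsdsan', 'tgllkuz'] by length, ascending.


Compute lengths:
  'ffnswk' has length 6
  'mez' has length 3
  'cwys' has length 4
  'fbwyp' has length 5
  'alwrsdsan' has length 9
  'tgllkuz' has length 7
Lengths in increasing order: 3 < 4 < 5 < 6 < 7 < 9
Listing the words in that order gives the answer.
Final answer: ['mez', 'cwys', 'fbwyp', 'ffnswk', 'tgllkuz', 'alwrsdsan']


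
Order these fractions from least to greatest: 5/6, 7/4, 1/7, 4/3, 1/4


Convert to decimal for comparison:
  5/6 = 0.8333
  7/4 = 1.75
  1/7 = 0.1429
  4/3 = 1.3333
  1/4 = 0.25
Decimals in increasing order: 0.1429 < 0.25 < 0.8333 < 1.3333 < 1.75
Writing each back as its fraction gives the sorted order.
Final answer: 1/7, 1/4, 5/6, 4/3, 7/4


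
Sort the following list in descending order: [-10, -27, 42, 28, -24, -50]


Original list: [-10, -27, 42, 28, -24, -50]
Repeatedly take the largest remaining element:
  Remaining [-10, -27, 42, 28, -24, -50] -> largest is 42
  Remaining [-10, -27, 28, -24, -50] -> largest is 28
  Remaining [-10, -27, -24, -50] -> largest is -10
  Remaining [-27, -24, -50] -> largest is -24
  Remaining [-27, -50] -> largest is -27
  Remaining [-50] -> largest is -50
Collecting the picks in order gives the descending list.
Final answer: [42, 28, -10, -24, -27, -50]


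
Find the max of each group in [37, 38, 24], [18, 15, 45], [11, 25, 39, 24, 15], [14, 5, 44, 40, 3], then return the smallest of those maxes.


Find max of each group:
  Group 1: [37, 38, 24] -> max = 38
  Group 2: [18, 15, 45] -> max = 45
  Group 3: [11, 25, 39, 24, 15] -> max = 39
  Group 4: [14, 5, 44, 40, 3] -> max = 44
Maxes: [38, 45, 39, 44]
Minimum of maxes = 38
Final answer: 38


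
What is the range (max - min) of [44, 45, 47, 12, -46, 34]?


Maximum value: 47
Minimum value: -46
Range = 47 - (-46) = 93
Final answer: 93


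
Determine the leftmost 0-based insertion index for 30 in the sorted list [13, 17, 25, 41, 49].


List is sorted: [13, 17, 25, 41, 49]
We need the leftmost position where 30 can be inserted, i.e. the first index whose element is >= 30 (or the end of the list if none is).
Binary search with low=0, high=5 (0-based indices):
  low=0, high=5, mid=2: a[2]=25 < 30, so low = 3
  low=3, high=5, mid=4: a[4]=49 >= 30, so high = 4
  low=3, high=4, mid=3: a[3]=41 >= 30, so high = 3
Now low = high = 3, so the insertion index is 3.
Final answer: 3


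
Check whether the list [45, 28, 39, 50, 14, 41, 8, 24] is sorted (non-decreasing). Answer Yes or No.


Check consecutive pairs:
  45 <= 28? False
  28 <= 39? True
  39 <= 50? True
  50 <= 14? False
  14 <= 41? True
  41 <= 8? False
  8 <= 24? True
3 consecutive pair(s) are out of order, so the list is not sorted.
Final answer: No


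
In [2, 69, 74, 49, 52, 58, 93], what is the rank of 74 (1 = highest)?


Sort descending: [93, 74, 69, 58, 52, 49, 2]
Find 74 in the sorted list.
74 is at position 2.
Final answer: 2


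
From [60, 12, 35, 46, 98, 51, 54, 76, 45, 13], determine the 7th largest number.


Sort descending: [98, 76, 60, 54, 51, 46, 45, 35, 13, 12]
The 7th element (1-indexed) is at index 6.
Value = 45
Final answer: 45


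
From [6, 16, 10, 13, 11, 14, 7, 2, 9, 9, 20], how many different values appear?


List all unique values:
Distinct values: [2, 6, 7, 9, 10, 11, 13, 14, 16, 20]
Count = 10
Final answer: 10


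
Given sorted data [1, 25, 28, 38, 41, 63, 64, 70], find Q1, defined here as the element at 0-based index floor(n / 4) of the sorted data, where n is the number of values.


The list has n = 8 elements.
Q1 index = floor(8 / 4) = floor(2) = 2
Counting from index 0 in the sorted data, the element at index 2 is 28.
Final answer: 28


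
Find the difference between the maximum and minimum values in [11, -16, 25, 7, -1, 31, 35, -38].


Maximum value: 35
Minimum value: -38
Range = 35 - (-38) = 73
Final answer: 73


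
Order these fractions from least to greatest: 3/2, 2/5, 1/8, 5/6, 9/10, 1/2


Convert to decimal for comparison:
  3/2 = 1.5
  2/5 = 0.4
  1/8 = 0.125
  5/6 = 0.8333
  9/10 = 0.9
  1/2 = 0.5
Decimals in increasing order: 0.125 < 0.4 < 0.5 < 0.8333 < 0.9 < 1.5
Writing each back as its fraction gives the sorted order.
Final answer: 1/8, 2/5, 1/2, 5/6, 9/10, 3/2


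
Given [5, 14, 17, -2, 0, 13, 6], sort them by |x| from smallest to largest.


Compute absolute values:
  |5| = 5
  |14| = 14
  |17| = 17
  |-2| = 2
  |0| = 0
  |13| = 13
  |6| = 6
Absolute values in increasing order: 0 < 2 < 5 < 6 < 13 < 14 < 17
Listing the original numbers in that order gives the answer.
Final answer: [0, -2, 5, 6, 13, 14, 17]


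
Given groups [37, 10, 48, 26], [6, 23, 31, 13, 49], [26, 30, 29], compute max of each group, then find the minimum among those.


Find max of each group:
  Group 1: [37, 10, 48, 26] -> max = 48
  Group 2: [6, 23, 31, 13, 49] -> max = 49
  Group 3: [26, 30, 29] -> max = 30
Maxes: [48, 49, 30]
Minimum of maxes = 30
Final answer: 30


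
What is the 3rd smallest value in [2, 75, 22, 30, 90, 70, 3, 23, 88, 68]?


Sort ascending: [2, 3, 22, 23, 30, 68, 70, 75, 88, 90]
The 3rd element (1-indexed) is at index 2.
Value = 22
Final answer: 22


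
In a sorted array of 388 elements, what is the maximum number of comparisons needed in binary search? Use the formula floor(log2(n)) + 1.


Binary search halves the search space each step.
Maximum comparisons = floor(log2(388)) + 1
log2(388) = 8.5999
floor(log2(388)) = 8, so 8 + 1 = 9
Final answer: 9


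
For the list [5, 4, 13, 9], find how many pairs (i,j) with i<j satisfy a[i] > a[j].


For each element, count the later elements that are smaller than it:
  5 (index 0): smaller elements after it = [4] -> 1
  4 (index 1): smaller elements after it = [] -> 0
  13 (index 2): smaller elements after it = [9] -> 1
Total inversions = 1 + 0 + 1 = 2
Final answer: 2


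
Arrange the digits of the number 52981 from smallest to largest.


The number 52981 has digits: 5, 2, 9, 8, 1
Sorted: 1, 2, 5, 8, 9
Joining the sorted digits gives the result.
Final answer: 12589


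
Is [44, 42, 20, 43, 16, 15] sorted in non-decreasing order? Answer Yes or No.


Check consecutive pairs:
  44 <= 42? False
  42 <= 20? False
  20 <= 43? True
  43 <= 16? False
  16 <= 15? False
4 consecutive pair(s) are out of order, so the list is not sorted.
Final answer: No


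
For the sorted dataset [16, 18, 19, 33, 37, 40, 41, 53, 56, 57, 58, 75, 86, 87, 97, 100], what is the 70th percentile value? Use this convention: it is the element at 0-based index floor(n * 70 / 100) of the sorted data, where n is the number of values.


The dataset has n = 16 elements.
Index = floor(16 * 70 / 100) = floor(1120 / 100) = floor(11.2) = 11
Counting from index 0 in the sorted data, the element at index 11 is 75.
Final answer: 75


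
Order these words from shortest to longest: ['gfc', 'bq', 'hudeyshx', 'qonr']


Compute lengths:
  'gfc' has length 3
  'bq' has length 2
  'hudeyshx' has length 8
  'qonr' has length 4
Lengths in increasing order: 2 < 3 < 4 < 8
Listing the words in that order gives the answer.
Final answer: ['bq', 'gfc', 'qonr', 'hudeyshx']


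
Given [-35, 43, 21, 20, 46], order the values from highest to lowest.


Original list: [-35, 43, 21, 20, 46]
Repeatedly take the largest remaining element:
  Remaining [-35, 43, 21, 20, 46] -> largest is 46
  Remaining [-35, 43, 21, 20] -> largest is 43
  Remaining [-35, 21, 20] -> largest is 21
  Remaining [-35, 20] -> largest is 20
  Remaining [-35] -> largest is -35
Collecting the picks in order gives the descending list.
Final answer: [46, 43, 21, 20, -35]


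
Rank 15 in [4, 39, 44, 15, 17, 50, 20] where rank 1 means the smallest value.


Sort ascending: [4, 15, 17, 20, 39, 44, 50]
Find 15 in the sorted list.
15 is at position 2 (1-indexed).
Final answer: 2


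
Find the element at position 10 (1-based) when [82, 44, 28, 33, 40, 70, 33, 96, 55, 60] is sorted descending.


Sort descending: [96, 82, 70, 60, 55, 44, 40, 33, 33, 28]
The 10th element (1-indexed) is at index 9.
Value = 28
Final answer: 28


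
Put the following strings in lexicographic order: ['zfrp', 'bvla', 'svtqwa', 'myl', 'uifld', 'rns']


Compare strings character by character (the first differing letter decides):
  'bvla' < 'myl' since 'b' < 'm' at position 1
  'myl' < 'rns' since 'm' < 'r' at position 1
  'rns' < 'svtqwa' since 'r' < 's' at position 1
  'svtqwa' < 'uifld' since 's' < 'u' at position 1
  'uifld' < 'zfrp' since 'u' < 'z' at position 1
Chaining these comparisons gives the alphabetical order.
Final answer: ['bvla', 'myl', 'rns', 'svtqwa', 'uifld', 'zfrp']


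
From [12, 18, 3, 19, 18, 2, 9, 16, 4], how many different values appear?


List all unique values:
Distinct values: [2, 3, 4, 9, 12, 16, 18, 19]
Count = 8
Final answer: 8


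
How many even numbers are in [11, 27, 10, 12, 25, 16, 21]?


Check each element:
  11 is odd
  27 is odd
  10 is even
  12 is even
  25 is odd
  16 is even
  21 is odd
Evens: [10, 12, 16]
Count of evens = 3
Final answer: 3


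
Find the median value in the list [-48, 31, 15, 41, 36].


First, sort the list: [-48, 15, 31, 36, 41]
The list has 5 elements (odd count).
The middle index is 2 (0-based), and the element there is 31.
Final answer: 31


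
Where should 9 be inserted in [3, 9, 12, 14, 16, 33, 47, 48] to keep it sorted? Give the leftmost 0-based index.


List is sorted: [3, 9, 12, 14, 16, 33, 47, 48]
We need the leftmost position where 9 can be inserted, i.e. the first index whose element is >= 9 (or the end of the list if none is).
Binary search with low=0, high=8 (0-based indices):
  low=0, high=8, mid=4: a[4]=16 >= 9, so high = 4
  low=0, high=4, mid=2: a[2]=12 >= 9, so high = 2
  low=0, high=2, mid=1: a[1]=9 >= 9, so high = 1
  low=0, high=1, mid=0: a[0]=3 < 9, so low = 1
Now low = high = 1, so the insertion index is 1.
Final answer: 1


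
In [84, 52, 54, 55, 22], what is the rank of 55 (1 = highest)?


Sort descending: [84, 55, 54, 52, 22]
Find 55 in the sorted list.
55 is at position 2.
Final answer: 2


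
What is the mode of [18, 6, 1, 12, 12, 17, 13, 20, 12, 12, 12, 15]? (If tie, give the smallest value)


Count the frequency of each value:
  1 appears 1 time(s)
  6 appears 1 time(s)
  12 appears 5 time(s)
  13 appears 1 time(s)
  15 appears 1 time(s)
  17 appears 1 time(s)
  18 appears 1 time(s)
  20 appears 1 time(s)
Maximum frequency is 5.
Only 12 reaches that frequency, so it is the mode.
Final answer: 12


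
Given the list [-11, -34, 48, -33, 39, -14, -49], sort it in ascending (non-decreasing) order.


Original list: [-11, -34, 48, -33, 39, -14, -49]
Repeatedly take the smallest remaining element:
  Remaining [-11, -34, 48, -33, 39, -14, -49] -> smallest is -49
  Remaining [-11, -34, 48, -33, 39, -14] -> smallest is -34
  Remaining [-11, 48, -33, 39, -14] -> smallest is -33
  Remaining [-11, 48, 39, -14] -> smallest is -14
  Remaining [-11, 48, 39] -> smallest is -11
  Remaining [48, 39] -> smallest is 39
  Remaining [48] -> smallest is 48
Collecting the picks in order gives the sorted list.
Final answer: [-49, -34, -33, -14, -11, 39, 48]


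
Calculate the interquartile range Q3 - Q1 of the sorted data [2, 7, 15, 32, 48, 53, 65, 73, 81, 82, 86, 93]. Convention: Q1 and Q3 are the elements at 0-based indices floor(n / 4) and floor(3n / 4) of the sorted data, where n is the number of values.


The data has n = 12 elements.
Q1 index = floor(12 / 4) = floor(3) = 3; Q3 index = floor(3 * 12 / 4) = floor(9) = 9
Q1 = element at index 3 = 32
Q3 = element at index 9 = 82
IQR = 82 - 32 = 50
Final answer: 50


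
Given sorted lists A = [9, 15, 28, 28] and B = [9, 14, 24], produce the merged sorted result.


List A: [9, 15, 28, 28]
List B: [9, 14, 24]
Repeatedly compare the front elements and take the smaller:
  9 vs 9 -> take 9
  15 vs 9 -> take 9
  15 vs 14 -> take 14
  15 vs 24 -> take 15
  28 vs 24 -> take 24
  B is exhausted; append the rest of A: [28, 28]
Final answer: [9, 9, 14, 15, 24, 28, 28]


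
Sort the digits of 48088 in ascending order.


The number 48088 has digits: 4, 8, 0, 8, 8
Sorted: 0, 4, 8, 8, 8
Joining the sorted digits gives the result.
Final answer: 04888


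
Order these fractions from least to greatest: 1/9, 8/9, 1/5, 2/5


Convert to decimal for comparison:
  1/9 = 0.1111
  8/9 = 0.8889
  1/5 = 0.2
  2/5 = 0.4
Decimals in increasing order: 0.1111 < 0.2 < 0.4 < 0.8889
Writing each back as its fraction gives the sorted order.
Final answer: 1/9, 1/5, 2/5, 8/9


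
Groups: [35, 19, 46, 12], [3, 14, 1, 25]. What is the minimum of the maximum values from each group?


Find max of each group:
  Group 1: [35, 19, 46, 12] -> max = 46
  Group 2: [3, 14, 1, 25] -> max = 25
Maxes: [46, 25]
Minimum of maxes = 25
Final answer: 25


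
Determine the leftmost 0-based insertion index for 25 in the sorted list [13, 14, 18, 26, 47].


List is sorted: [13, 14, 18, 26, 47]
We need the leftmost position where 25 can be inserted, i.e. the first index whose element is >= 25 (or the end of the list if none is).
Binary search with low=0, high=5 (0-based indices):
  low=0, high=5, mid=2: a[2]=18 < 25, so low = 3
  low=3, high=5, mid=4: a[4]=47 >= 25, so high = 4
  low=3, high=4, mid=3: a[3]=26 >= 25, so high = 3
Now low = high = 3, so the insertion index is 3.
Final answer: 3


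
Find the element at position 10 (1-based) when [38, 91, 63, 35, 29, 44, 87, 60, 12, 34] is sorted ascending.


Sort ascending: [12, 29, 34, 35, 38, 44, 60, 63, 87, 91]
The 10th element (1-indexed) is at index 9.
Value = 91
Final answer: 91


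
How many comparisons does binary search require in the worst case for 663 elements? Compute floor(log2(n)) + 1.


Binary search halves the search space each step.
Maximum comparisons = floor(log2(663)) + 1
log2(663) = 9.3729
floor(log2(663)) = 9, so 9 + 1 = 10
Final answer: 10


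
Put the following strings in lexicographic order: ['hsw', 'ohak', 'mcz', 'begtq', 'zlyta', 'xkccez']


Compare strings character by character (the first differing letter decides):
  'begtq' < 'hsw' since 'b' < 'h' at position 1
  'hsw' < 'mcz' since 'h' < 'm' at position 1
  'mcz' < 'ohak' since 'm' < 'o' at position 1
  'ohak' < 'xkccez' since 'o' < 'x' at position 1
  'xkccez' < 'zlyta' since 'x' < 'z' at position 1
Chaining these comparisons gives the alphabetical order.
Final answer: ['begtq', 'hsw', 'mcz', 'ohak', 'xkccez', 'zlyta']


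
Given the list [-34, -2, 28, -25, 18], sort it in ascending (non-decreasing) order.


Original list: [-34, -2, 28, -25, 18]
Repeatedly take the smallest remaining element:
  Remaining [-34, -2, 28, -25, 18] -> smallest is -34
  Remaining [-2, 28, -25, 18] -> smallest is -25
  Remaining [-2, 28, 18] -> smallest is -2
  Remaining [28, 18] -> smallest is 18
  Remaining [28] -> smallest is 28
Collecting the picks in order gives the sorted list.
Final answer: [-34, -25, -2, 18, 28]


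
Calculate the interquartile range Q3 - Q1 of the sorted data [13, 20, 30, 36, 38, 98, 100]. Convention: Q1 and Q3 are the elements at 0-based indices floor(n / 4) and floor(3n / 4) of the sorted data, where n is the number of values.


The data has n = 7 elements.
Q1 index = floor(7 / 4) = floor(1.75) = 1; Q3 index = floor(3 * 7 / 4) = floor(5.25) = 5
Q1 = element at index 1 = 20
Q3 = element at index 5 = 98
IQR = 98 - 20 = 78
Final answer: 78


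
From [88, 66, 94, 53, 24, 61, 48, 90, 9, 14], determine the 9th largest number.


Sort descending: [94, 90, 88, 66, 61, 53, 48, 24, 14, 9]
The 9th element (1-indexed) is at index 8.
Value = 14
Final answer: 14


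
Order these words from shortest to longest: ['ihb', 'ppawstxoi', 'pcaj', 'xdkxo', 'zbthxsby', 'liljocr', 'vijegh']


Compute lengths:
  'ihb' has length 3
  'ppawstxoi' has length 9
  'pcaj' has length 4
  'xdkxo' has length 5
  'zbthxsby' has length 8
  'liljocr' has length 7
  'vijegh' has length 6
Lengths in increasing order: 3 < 4 < 5 < 6 < 7 < 8 < 9
Listing the words in that order gives the answer.
Final answer: ['ihb', 'pcaj', 'xdkxo', 'vijegh', 'liljocr', 'zbthxsby', 'ppawstxoi']


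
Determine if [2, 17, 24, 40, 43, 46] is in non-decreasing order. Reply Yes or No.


Check consecutive pairs:
  2 <= 17? True
  17 <= 24? True
  24 <= 40? True
  40 <= 43? True
  43 <= 46? True
Every consecutive pair is in order, so the list is non-decreasing.
Final answer: Yes


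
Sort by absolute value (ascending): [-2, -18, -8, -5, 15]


Compute absolute values:
  |-2| = 2
  |-18| = 18
  |-8| = 8
  |-5| = 5
  |15| = 15
Absolute values in increasing order: 2 < 5 < 8 < 15 < 18
Listing the original numbers in that order gives the answer.
Final answer: [-2, -5, -8, 15, -18]


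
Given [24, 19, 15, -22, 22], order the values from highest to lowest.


Original list: [24, 19, 15, -22, 22]
Repeatedly take the largest remaining element:
  Remaining [24, 19, 15, -22, 22] -> largest is 24
  Remaining [19, 15, -22, 22] -> largest is 22
  Remaining [19, 15, -22] -> largest is 19
  Remaining [15, -22] -> largest is 15
  Remaining [-22] -> largest is -22
Collecting the picks in order gives the descending list.
Final answer: [24, 22, 19, 15, -22]


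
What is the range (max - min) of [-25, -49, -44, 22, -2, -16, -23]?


Maximum value: 22
Minimum value: -49
Range = 22 - (-49) = 71
Final answer: 71


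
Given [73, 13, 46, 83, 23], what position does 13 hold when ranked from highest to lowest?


Sort descending: [83, 73, 46, 23, 13]
Find 13 in the sorted list.
13 is at position 5.
Final answer: 5


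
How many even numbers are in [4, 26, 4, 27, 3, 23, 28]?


Check each element:
  4 is even
  26 is even
  4 is even
  27 is odd
  3 is odd
  23 is odd
  28 is even
Evens: [4, 26, 4, 28]
Count of evens = 4
Final answer: 4


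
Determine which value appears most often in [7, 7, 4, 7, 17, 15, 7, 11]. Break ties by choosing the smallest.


Count the frequency of each value:
  4 appears 1 time(s)
  7 appears 4 time(s)
  11 appears 1 time(s)
  15 appears 1 time(s)
  17 appears 1 time(s)
Maximum frequency is 4.
Only 7 reaches that frequency, so it is the mode.
Final answer: 7


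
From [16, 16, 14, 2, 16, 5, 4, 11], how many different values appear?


List all unique values:
Distinct values: [2, 4, 5, 11, 14, 16]
Count = 6
Final answer: 6


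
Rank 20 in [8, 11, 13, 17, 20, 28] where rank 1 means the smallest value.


Sort ascending: [8, 11, 13, 17, 20, 28]
Find 20 in the sorted list.
20 is at position 5 (1-indexed).
Final answer: 5


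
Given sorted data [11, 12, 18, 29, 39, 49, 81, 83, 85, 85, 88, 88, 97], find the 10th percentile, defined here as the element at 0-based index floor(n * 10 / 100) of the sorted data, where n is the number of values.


The dataset has n = 13 elements.
Index = floor(13 * 10 / 100) = floor(130 / 100) = floor(1.3) = 1
Counting from index 0 in the sorted data, the element at index 1 is 12.
Final answer: 12


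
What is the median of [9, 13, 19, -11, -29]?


First, sort the list: [-29, -11, 9, 13, 19]
The list has 5 elements (odd count).
The middle index is 2 (0-based), and the element there is 9.
Final answer: 9


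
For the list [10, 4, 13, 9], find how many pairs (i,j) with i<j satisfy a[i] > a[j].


For each element, count the later elements that are smaller than it:
  10 (index 0): smaller elements after it = [4, 9] -> 2
  4 (index 1): smaller elements after it = [] -> 0
  13 (index 2): smaller elements after it = [9] -> 1
Total inversions = 2 + 0 + 1 = 3
Final answer: 3


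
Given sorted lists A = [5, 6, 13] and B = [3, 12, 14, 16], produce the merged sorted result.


List A: [5, 6, 13]
List B: [3, 12, 14, 16]
Repeatedly compare the front elements and take the smaller:
  5 vs 3 -> take 3
  5 vs 12 -> take 5
  6 vs 12 -> take 6
  13 vs 12 -> take 12
  13 vs 14 -> take 13
  A is exhausted; append the rest of B: [14, 16]
Final answer: [3, 5, 6, 12, 13, 14, 16]


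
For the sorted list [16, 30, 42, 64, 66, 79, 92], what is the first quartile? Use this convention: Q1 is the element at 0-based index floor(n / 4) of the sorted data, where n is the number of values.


The list has n = 7 elements.
Q1 index = floor(7 / 4) = floor(1.75) = 1
Counting from index 0 in the sorted data, the element at index 1 is 30.
Final answer: 30


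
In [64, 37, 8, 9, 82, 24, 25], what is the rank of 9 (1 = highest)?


Sort descending: [82, 64, 37, 25, 24, 9, 8]
Find 9 in the sorted list.
9 is at position 6.
Final answer: 6


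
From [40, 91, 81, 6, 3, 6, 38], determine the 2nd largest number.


Sort descending: [91, 81, 40, 38, 6, 6, 3]
The 2nd element (1-indexed) is at index 1.
Value = 81
Final answer: 81


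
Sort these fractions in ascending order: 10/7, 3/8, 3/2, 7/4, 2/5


Convert to decimal for comparison:
  10/7 = 1.4286
  3/8 = 0.375
  3/2 = 1.5
  7/4 = 1.75
  2/5 = 0.4
Decimals in increasing order: 0.375 < 0.4 < 1.4286 < 1.5 < 1.75
Writing each back as its fraction gives the sorted order.
Final answer: 3/8, 2/5, 10/7, 3/2, 7/4


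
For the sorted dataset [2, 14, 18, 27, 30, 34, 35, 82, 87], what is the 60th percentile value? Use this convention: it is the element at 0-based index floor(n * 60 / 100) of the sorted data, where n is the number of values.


The dataset has n = 9 elements.
Index = floor(9 * 60 / 100) = floor(540 / 100) = floor(5.4) = 5
Counting from index 0 in the sorted data, the element at index 5 is 34.
Final answer: 34


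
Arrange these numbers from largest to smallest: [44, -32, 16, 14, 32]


Original list: [44, -32, 16, 14, 32]
Repeatedly take the largest remaining element:
  Remaining [44, -32, 16, 14, 32] -> largest is 44
  Remaining [-32, 16, 14, 32] -> largest is 32
  Remaining [-32, 16, 14] -> largest is 16
  Remaining [-32, 14] -> largest is 14
  Remaining [-32] -> largest is -32
Collecting the picks in order gives the descending list.
Final answer: [44, 32, 16, 14, -32]


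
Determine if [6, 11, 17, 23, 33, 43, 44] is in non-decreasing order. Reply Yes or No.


Check consecutive pairs:
  6 <= 11? True
  11 <= 17? True
  17 <= 23? True
  23 <= 33? True
  33 <= 43? True
  43 <= 44? True
Every consecutive pair is in order, so the list is non-decreasing.
Final answer: Yes
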